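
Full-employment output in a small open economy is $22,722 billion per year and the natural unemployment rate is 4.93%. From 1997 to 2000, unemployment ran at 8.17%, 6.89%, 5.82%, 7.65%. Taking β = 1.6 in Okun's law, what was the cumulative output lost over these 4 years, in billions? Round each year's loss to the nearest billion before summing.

Year 1997: gap = -1.6 × (8.17 - 4.93) = -5.184%, loss ≈ 22722 × 5.184/100 ≈ 1178.
Year 1998: gap = -1.6 × (6.89 - 4.93) = -3.136%, loss ≈ 22722 × 3.136/100 ≈ 713.
Year 1999: gap = -1.6 × (5.82 - 4.93) = -1.424%, loss ≈ 22722 × 1.424/100 ≈ 324.
Year 2000: gap = -1.6 × (7.65 - 4.93) = -4.352%, loss ≈ 22722 × 4.352/100 ≈ 989.
Total lost output = 1178 + 713 + 324 + 989 = 3204 billion.

$3,204 billion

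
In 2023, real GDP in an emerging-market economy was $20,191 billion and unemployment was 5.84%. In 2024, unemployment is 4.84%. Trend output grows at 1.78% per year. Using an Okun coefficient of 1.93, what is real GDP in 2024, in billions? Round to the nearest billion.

Δu = 4.84 - 5.84 = -1 point.
Okun's law (growth form): g_Y = g_Y* - β × Δu = 1.78 - 1.93 × (-1.00) = 1.78 + 1.93 = 3.71%.
Real GDP in the next year = 20191 × (1 + 3.71/100) = 20191 × 1.0371 ≈ 20940 billion.

$20,940 billion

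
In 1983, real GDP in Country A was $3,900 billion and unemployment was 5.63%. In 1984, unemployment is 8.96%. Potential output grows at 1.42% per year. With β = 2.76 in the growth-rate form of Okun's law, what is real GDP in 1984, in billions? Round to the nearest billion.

$3,597 billion

Δu = 8.96 - 5.63 = 3.33 points.
Okun's law (growth form): g_Y = g_Y* - β × Δu = 1.42 - 2.76 × (3.33) = 1.42 - 9.1908 = -7.7708%.
Real GDP in the next year = 3900 × (1 - 7.7708/100) = 3900 × 0.922292 ≈ 3597 billion.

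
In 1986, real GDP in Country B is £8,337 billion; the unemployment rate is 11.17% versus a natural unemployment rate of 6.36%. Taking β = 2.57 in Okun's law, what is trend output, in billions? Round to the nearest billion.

Unemployment gap = 11.17 - 6.36 = 4.81 points, so output gap = -2.57 × 4.81 = -12.3617%.
Since Y = Y* × (1 + gap/100), Y* = 8337/0.876383 ≈ 9513 billion.

£9,513 billion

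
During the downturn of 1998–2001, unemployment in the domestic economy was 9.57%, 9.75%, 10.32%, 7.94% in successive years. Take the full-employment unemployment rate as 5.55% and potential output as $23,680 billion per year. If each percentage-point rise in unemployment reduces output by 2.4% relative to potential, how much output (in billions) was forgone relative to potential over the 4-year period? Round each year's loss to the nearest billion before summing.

$8,741 billion

Year 1998: gap = -2.4 × (9.57 - 5.55) = -9.648%, loss ≈ 23680 × 9.648/100 ≈ 2285.
Year 1999: gap = -2.4 × (9.75 - 5.55) = -10.08%, loss ≈ 23680 × 10.08/100 ≈ 2387.
Year 2000: gap = -2.4 × (10.32 - 5.55) = -11.448%, loss ≈ 23680 × 11.448/100 ≈ 2711.
Year 2001: gap = -2.4 × (7.94 - 5.55) = -5.736%, loss ≈ 23680 × 5.736/100 ≈ 1358.
Total lost output = 2285 + 2387 + 2711 + 1358 = 8741 billion.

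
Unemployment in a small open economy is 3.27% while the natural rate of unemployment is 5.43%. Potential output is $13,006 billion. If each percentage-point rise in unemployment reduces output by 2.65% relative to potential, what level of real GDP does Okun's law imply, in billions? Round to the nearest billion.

Unemployment gap = 3.27 - 5.43 = -2.16 points, so the output gap is -2.65 × (-2.16) = 5.724%.
Actual GDP = 13006 × (1 + 5.724/100) = 13006 × 1.05724 ≈ 13750 billion.

$13,750 billion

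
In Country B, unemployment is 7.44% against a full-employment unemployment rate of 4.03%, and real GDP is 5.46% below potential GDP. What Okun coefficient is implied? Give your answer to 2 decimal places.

β ≈ 1.60

Okun's law: output gap = -β × (u - u*).
-5.46 = -β × (7.44 - 4.03) = -β × 3.41, so β = 5.46/3.41 = 1.60.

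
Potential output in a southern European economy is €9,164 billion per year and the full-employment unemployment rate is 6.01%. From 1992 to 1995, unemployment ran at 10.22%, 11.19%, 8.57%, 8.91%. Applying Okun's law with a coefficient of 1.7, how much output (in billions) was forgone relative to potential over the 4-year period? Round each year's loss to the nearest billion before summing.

€2,314 billion

Year 1992: gap = -1.7 × (10.22 - 6.01) = -7.157%, loss ≈ 9164 × 7.157/100 ≈ 656.
Year 1993: gap = -1.7 × (11.19 - 6.01) = -8.806%, loss ≈ 9164 × 8.806/100 ≈ 807.
Year 1994: gap = -1.7 × (8.57 - 6.01) = -4.352%, loss ≈ 9164 × 4.352/100 ≈ 399.
Year 1995: gap = -1.7 × (8.91 - 6.01) = -4.93%, loss ≈ 9164 × 4.93/100 ≈ 452.
Total lost output = 656 + 807 + 399 + 452 = 2314 billion.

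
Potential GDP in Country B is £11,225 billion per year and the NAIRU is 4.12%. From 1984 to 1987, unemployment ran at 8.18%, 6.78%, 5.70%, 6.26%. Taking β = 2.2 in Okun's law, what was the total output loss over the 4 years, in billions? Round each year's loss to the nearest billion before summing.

£2,578 billion

Year 1984: gap = -2.2 × (8.18 - 4.12) = -8.932%, loss ≈ 11225 × 8.932/100 ≈ 1003.
Year 1985: gap = -2.2 × (6.78 - 4.12) = -5.852%, loss ≈ 11225 × 5.852/100 ≈ 657.
Year 1986: gap = -2.2 × (5.7 - 4.12) = -3.476%, loss ≈ 11225 × 3.476/100 ≈ 390.
Year 1987: gap = -2.2 × (6.26 - 4.12) = -4.708%, loss ≈ 11225 × 4.708/100 ≈ 528.
Total lost output = 1003 + 657 + 390 + 528 = 2578 billion.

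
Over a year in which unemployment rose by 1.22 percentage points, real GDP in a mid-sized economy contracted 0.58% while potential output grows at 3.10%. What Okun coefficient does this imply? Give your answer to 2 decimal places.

Growth form: g_Y = g_Y* - β × Δu, so β = (g_Y* - g_Y)/Δu.
β = (3.1 + 0.58)/1.22 = 3.68/1.22 = 3.02.

β ≈ 3.02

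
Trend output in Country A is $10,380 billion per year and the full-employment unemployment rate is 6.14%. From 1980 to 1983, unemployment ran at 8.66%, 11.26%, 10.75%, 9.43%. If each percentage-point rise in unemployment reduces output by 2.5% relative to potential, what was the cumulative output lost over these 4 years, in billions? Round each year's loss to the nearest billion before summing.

$4,033 billion

Year 1980: gap = -2.5 × (8.66 - 6.14) = -6.3%, loss ≈ 10380 × 6.3/100 ≈ 654.
Year 1981: gap = -2.5 × (11.26 - 6.14) = -12.8%, loss ≈ 10380 × 12.8/100 ≈ 1329.
Year 1982: gap = -2.5 × (10.75 - 6.14) = -11.525%, loss ≈ 10380 × 11.525/100 ≈ 1196.
Year 1983: gap = -2.5 × (9.43 - 6.14) = -8.225%, loss ≈ 10380 × 8.225/100 ≈ 854.
Total lost output = 654 + 1329 + 1196 + 854 = 4033 billion.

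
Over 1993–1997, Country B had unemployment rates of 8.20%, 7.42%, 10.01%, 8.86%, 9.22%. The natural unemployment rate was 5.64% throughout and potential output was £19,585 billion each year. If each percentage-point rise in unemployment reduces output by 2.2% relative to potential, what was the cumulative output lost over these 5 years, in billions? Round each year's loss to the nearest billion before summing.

Year 1993: gap = -2.2 × (8.2 - 5.64) = -5.632%, loss ≈ 19585 × 5.632/100 ≈ 1103.
Year 1994: gap = -2.2 × (7.42 - 5.64) = -3.916%, loss ≈ 19585 × 3.916/100 ≈ 767.
Year 1995: gap = -2.2 × (10.01 - 5.64) = -9.614%, loss ≈ 19585 × 9.614/100 ≈ 1883.
Year 1996: gap = -2.2 × (8.86 - 5.64) = -7.084%, loss ≈ 19585 × 7.084/100 ≈ 1387.
Year 1997: gap = -2.2 × (9.22 - 5.64) = -7.876%, loss ≈ 19585 × 7.876/100 ≈ 1543.
Total lost output = 1103 + 767 + 1883 + 1387 + 1543 = 6683 billion.

£6,683 billion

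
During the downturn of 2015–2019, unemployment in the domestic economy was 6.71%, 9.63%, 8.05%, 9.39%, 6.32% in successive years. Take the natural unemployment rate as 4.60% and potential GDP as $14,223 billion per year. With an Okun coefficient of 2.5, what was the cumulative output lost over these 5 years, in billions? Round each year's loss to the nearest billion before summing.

$6,081 billion

Year 2015: gap = -2.5 × (6.71 - 4.6) = -5.275%, loss ≈ 14223 × 5.275/100 ≈ 750.
Year 2016: gap = -2.5 × (9.63 - 4.6) = -12.575%, loss ≈ 14223 × 12.575/100 ≈ 1789.
Year 2017: gap = -2.5 × (8.05 - 4.6) = -8.625%, loss ≈ 14223 × 8.625/100 ≈ 1227.
Year 2018: gap = -2.5 × (9.39 - 4.6) = -11.975%, loss ≈ 14223 × 11.975/100 ≈ 1703.
Year 2019: gap = -2.5 × (6.32 - 4.6) = -4.3%, loss ≈ 14223 × 4.3/100 ≈ 612.
Total lost output = 750 + 1789 + 1227 + 1703 + 612 = 6081 billion.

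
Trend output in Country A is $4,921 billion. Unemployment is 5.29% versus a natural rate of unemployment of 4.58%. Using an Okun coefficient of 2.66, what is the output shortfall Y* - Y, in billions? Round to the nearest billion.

$93 billion

Output gap = -2.66 × (5.29 - 4.58) = -2.66 × 0.71 = -1.8886%.
Actual GDP ≈ 4921 × 0.981114 ≈ 4828 billion, so the shortfall is 4921 - 4828 = 93 billion.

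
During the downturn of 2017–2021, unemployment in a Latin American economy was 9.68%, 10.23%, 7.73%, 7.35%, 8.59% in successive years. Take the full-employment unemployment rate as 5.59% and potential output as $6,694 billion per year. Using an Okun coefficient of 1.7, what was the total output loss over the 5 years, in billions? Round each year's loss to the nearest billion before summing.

Year 2017: gap = -1.7 × (9.68 - 5.59) = -6.953%, loss ≈ 6694 × 6.953/100 ≈ 465.
Year 2018: gap = -1.7 × (10.23 - 5.59) = -7.888%, loss ≈ 6694 × 7.888/100 ≈ 528.
Year 2019: gap = -1.7 × (7.73 - 5.59) = -3.638%, loss ≈ 6694 × 3.638/100 ≈ 244.
Year 2020: gap = -1.7 × (7.35 - 5.59) = -2.992%, loss ≈ 6694 × 2.992/100 ≈ 200.
Year 2021: gap = -1.7 × (8.59 - 5.59) = -5.1%, loss ≈ 6694 × 5.1/100 ≈ 341.
Total lost output = 465 + 528 + 244 + 200 + 341 = 1778 billion.

$1,778 billion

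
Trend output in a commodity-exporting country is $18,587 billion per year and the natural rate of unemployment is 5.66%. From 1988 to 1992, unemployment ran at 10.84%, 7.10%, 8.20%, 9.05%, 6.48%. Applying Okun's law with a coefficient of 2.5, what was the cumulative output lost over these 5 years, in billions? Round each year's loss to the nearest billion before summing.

Year 1988: gap = -2.5 × (10.84 - 5.66) = -12.95%, loss ≈ 18587 × 12.95/100 ≈ 2407.
Year 1989: gap = -2.5 × (7.1 - 5.66) = -3.6%, loss ≈ 18587 × 3.6/100 ≈ 669.
Year 1990: gap = -2.5 × (8.2 - 5.66) = -6.35%, loss ≈ 18587 × 6.35/100 ≈ 1180.
Year 1991: gap = -2.5 × (9.05 - 5.66) = -8.475%, loss ≈ 18587 × 8.475/100 ≈ 1575.
Year 1992: gap = -2.5 × (6.48 - 5.66) = -2.05%, loss ≈ 18587 × 2.05/100 ≈ 381.
Total lost output = 2407 + 669 + 1180 + 1575 + 381 = 6212 billion.

$6,212 billion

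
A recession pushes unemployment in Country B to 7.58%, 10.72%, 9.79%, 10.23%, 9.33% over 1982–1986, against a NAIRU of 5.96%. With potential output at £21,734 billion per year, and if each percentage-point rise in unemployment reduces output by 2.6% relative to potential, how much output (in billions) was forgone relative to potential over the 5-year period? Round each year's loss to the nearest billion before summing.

£10,086 billion

Year 1982: gap = -2.6 × (7.58 - 5.96) = -4.212%, loss ≈ 21734 × 4.212/100 ≈ 915.
Year 1983: gap = -2.6 × (10.72 - 5.96) = -12.376%, loss ≈ 21734 × 12.376/100 ≈ 2690.
Year 1984: gap = -2.6 × (9.79 - 5.96) = -9.958%, loss ≈ 21734 × 9.958/100 ≈ 2164.
Year 1985: gap = -2.6 × (10.23 - 5.96) = -11.102%, loss ≈ 21734 × 11.102/100 ≈ 2413.
Year 1986: gap = -2.6 × (9.33 - 5.96) = -8.762%, loss ≈ 21734 × 8.762/100 ≈ 1904.
Total lost output = 915 + 2690 + 2164 + 2413 + 1904 = 10086 billion.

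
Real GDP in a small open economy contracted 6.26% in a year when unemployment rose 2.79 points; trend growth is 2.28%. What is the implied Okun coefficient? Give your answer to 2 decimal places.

β ≈ 3.06

Growth form: g_Y = g_Y* - β × Δu, so β = (g_Y* - g_Y)/Δu.
β = (2.28 + 6.26)/2.79 = 8.54/2.79 = 3.06.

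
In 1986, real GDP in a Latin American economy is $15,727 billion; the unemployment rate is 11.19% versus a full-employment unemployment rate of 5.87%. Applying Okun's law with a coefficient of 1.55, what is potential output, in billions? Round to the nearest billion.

Unemployment gap = 11.19 - 5.87 = 5.32 points, so output gap = -1.55 × 5.32 = -8.246%.
Since Y = Y* × (1 + gap/100), Y* = 15727/0.91754 ≈ 17140 billion.

$17,140 billion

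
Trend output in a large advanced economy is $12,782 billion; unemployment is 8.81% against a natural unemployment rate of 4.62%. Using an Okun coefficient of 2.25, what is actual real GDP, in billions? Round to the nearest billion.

Unemployment gap = 8.81 - 4.62 = 4.19 points, so the output gap is -2.25 × 4.19 = -9.4275%.
Actual GDP = 12782 × (1 - 9.4275/100) = 12782 × 0.905725 ≈ 11577 billion.

$11,577 billion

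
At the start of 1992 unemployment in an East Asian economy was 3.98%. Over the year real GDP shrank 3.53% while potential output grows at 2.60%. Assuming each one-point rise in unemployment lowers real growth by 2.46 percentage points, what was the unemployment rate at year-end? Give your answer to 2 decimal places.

6.47%

Growth-rate Okun's law: g_Y = g_Y* - β × Δu, so Δu = (g_Y* - g_Y)/β.
Δu = (2.6 + 3.53)/2.46 = 6.13/2.46 = 2.49 percentage points.
Year-end unemployment = 3.98 + 2.49 = 6.47%.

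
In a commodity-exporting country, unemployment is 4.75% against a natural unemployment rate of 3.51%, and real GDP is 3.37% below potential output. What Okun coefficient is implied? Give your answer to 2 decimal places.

β ≈ 2.72

Okun's law: output gap = -β × (u - u*).
-3.37 = -β × (4.75 - 3.51) = -β × 1.24, so β = 3.37/1.24 = 2.72.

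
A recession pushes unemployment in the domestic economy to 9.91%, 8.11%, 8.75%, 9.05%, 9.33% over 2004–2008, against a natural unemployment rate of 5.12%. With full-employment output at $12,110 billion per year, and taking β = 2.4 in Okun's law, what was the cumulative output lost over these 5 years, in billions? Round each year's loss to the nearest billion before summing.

$5,682 billion

Year 2004: gap = -2.4 × (9.91 - 5.12) = -11.496%, loss ≈ 12110 × 11.496/100 ≈ 1392.
Year 2005: gap = -2.4 × (8.11 - 5.12) = -7.176%, loss ≈ 12110 × 7.176/100 ≈ 869.
Year 2006: gap = -2.4 × (8.75 - 5.12) = -8.712%, loss ≈ 12110 × 8.712/100 ≈ 1055.
Year 2007: gap = -2.4 × (9.05 - 5.12) = -9.432%, loss ≈ 12110 × 9.432/100 ≈ 1142.
Year 2008: gap = -2.4 × (9.33 - 5.12) = -10.104%, loss ≈ 12110 × 10.104/100 ≈ 1224.
Total lost output = 1392 + 869 + 1055 + 1142 + 1224 = 5682 billion.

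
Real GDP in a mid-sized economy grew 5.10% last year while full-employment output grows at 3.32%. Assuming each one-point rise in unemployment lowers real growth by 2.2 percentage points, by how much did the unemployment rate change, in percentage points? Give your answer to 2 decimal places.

Growth-rate Okun's law: g_Y = g_Y* - β × Δu, so Δu = (g_Y* - g_Y)/β.
Δu = (3.32 - 5.1)/2.2 = -1.78/2.2 = -0.81 percentage points.

-0.81 percentage points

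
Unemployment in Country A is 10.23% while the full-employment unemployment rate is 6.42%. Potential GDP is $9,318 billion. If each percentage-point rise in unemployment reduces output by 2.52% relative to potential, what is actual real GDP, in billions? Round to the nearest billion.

Unemployment gap = 10.23 - 6.42 = 3.81 points, so the output gap is -2.52 × 3.81 = -9.6012%.
Actual GDP = 9318 × (1 - 9.6012/100) = 9318 × 0.903988 ≈ 8423 billion.

$8,423 billion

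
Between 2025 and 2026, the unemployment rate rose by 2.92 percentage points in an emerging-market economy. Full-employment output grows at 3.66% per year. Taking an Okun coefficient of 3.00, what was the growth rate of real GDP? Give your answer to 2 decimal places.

Growth-rate Okun's law: g_Y = g_Y* - β × Δu.
g_Y = 3.66 - 3.00 × (2.92) = 3.66 - 8.76 = -5.1%, i.e. -5.10% to 2 d.p.

-5.10%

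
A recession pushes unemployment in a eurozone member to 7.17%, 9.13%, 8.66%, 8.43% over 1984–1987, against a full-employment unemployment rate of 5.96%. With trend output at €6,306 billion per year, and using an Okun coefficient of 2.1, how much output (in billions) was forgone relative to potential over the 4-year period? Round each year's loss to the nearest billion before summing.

€1,265 billion

Year 1984: gap = -2.1 × (7.17 - 5.96) = -2.541%, loss ≈ 6306 × 2.541/100 ≈ 160.
Year 1985: gap = -2.1 × (9.13 - 5.96) = -6.657%, loss ≈ 6306 × 6.657/100 ≈ 420.
Year 1986: gap = -2.1 × (8.66 - 5.96) = -5.67%, loss ≈ 6306 × 5.67/100 ≈ 358.
Year 1987: gap = -2.1 × (8.43 - 5.96) = -5.187%, loss ≈ 6306 × 5.187/100 ≈ 327.
Total lost output = 160 + 420 + 358 + 327 = 1265 billion.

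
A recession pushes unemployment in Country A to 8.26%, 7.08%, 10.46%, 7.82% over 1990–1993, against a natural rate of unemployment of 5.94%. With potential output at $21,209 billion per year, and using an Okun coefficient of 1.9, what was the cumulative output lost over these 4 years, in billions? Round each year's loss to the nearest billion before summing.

Year 1990: gap = -1.9 × (8.26 - 5.94) = -4.408%, loss ≈ 21209 × 4.408/100 ≈ 935.
Year 1991: gap = -1.9 × (7.08 - 5.94) = -2.166%, loss ≈ 21209 × 2.166/100 ≈ 459.
Year 1992: gap = -1.9 × (10.46 - 5.94) = -8.588%, loss ≈ 21209 × 8.588/100 ≈ 1821.
Year 1993: gap = -1.9 × (7.82 - 5.94) = -3.572%, loss ≈ 21209 × 3.572/100 ≈ 758.
Total lost output = 935 + 459 + 1821 + 758 = 3973 billion.

$3,973 billion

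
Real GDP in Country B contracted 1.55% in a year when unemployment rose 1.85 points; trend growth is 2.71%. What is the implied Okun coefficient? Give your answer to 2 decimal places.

Growth form: g_Y = g_Y* - β × Δu, so β = (g_Y* - g_Y)/Δu.
β = (2.71 + 1.55)/1.85 = 4.26/1.85 = 2.30.

β ≈ 2.30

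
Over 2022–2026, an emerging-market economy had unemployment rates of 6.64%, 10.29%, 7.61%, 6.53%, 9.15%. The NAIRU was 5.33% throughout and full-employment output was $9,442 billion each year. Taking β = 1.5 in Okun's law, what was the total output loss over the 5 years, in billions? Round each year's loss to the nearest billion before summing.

$1,922 billion

Year 2022: gap = -1.5 × (6.64 - 5.33) = -1.965%, loss ≈ 9442 × 1.965/100 ≈ 186.
Year 2023: gap = -1.5 × (10.29 - 5.33) = -7.44%, loss ≈ 9442 × 7.44/100 ≈ 702.
Year 2024: gap = -1.5 × (7.61 - 5.33) = -3.42%, loss ≈ 9442 × 3.42/100 ≈ 323.
Year 2025: gap = -1.5 × (6.53 - 5.33) = -1.8%, loss ≈ 9442 × 1.8/100 ≈ 170.
Year 2026: gap = -1.5 × (9.15 - 5.33) = -5.73%, loss ≈ 9442 × 5.73/100 ≈ 541.
Total lost output = 186 + 702 + 323 + 170 + 541 = 1922 billion.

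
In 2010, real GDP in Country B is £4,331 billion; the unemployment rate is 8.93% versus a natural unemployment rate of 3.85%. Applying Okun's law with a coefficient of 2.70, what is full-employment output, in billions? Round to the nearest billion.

£5,019 billion

Unemployment gap = 8.93 - 3.85 = 5.08 points, so output gap = -2.7 × 5.08 = -13.716%.
Since Y = Y* × (1 + gap/100), Y* = 4331/0.86284 ≈ 5019 billion.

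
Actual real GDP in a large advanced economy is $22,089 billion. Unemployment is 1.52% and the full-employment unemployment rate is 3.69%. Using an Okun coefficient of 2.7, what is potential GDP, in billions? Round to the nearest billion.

Unemployment gap = 1.52 - 3.69 = -2.17 points, so output gap = -2.7 × (-2.17) = 5.859%.
Since Y = Y* × (1 + gap/100), Y* = 22089/1.05859 ≈ 20866 billion.

$20,866 billion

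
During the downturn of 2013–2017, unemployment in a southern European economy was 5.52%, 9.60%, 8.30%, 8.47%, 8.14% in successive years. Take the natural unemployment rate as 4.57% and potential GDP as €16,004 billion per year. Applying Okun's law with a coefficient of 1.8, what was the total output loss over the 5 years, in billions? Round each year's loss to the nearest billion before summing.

Year 2013: gap = -1.8 × (5.52 - 4.57) = -1.71%, loss ≈ 16004 × 1.71/100 ≈ 274.
Year 2014: gap = -1.8 × (9.6 - 4.57) = -9.054%, loss ≈ 16004 × 9.054/100 ≈ 1449.
Year 2015: gap = -1.8 × (8.3 - 4.57) = -6.714%, loss ≈ 16004 × 6.714/100 ≈ 1075.
Year 2016: gap = -1.8 × (8.47 - 4.57) = -7.02%, loss ≈ 16004 × 7.02/100 ≈ 1123.
Year 2017: gap = -1.8 × (8.14 - 4.57) = -6.426%, loss ≈ 16004 × 6.426/100 ≈ 1028.
Total lost output = 274 + 1449 + 1075 + 1123 + 1028 = 4949 billion.

€4,949 billion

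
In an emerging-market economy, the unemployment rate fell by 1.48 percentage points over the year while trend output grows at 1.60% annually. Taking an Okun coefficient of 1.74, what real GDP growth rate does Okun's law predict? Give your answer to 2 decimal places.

Growth-rate Okun's law: g_Y = g_Y* - β × Δu.
g_Y = 1.60 - 1.74 × (-1.48) = 1.6 + 2.5752 = 4.1752%, i.e. 4.18% to 2 d.p.

4.18%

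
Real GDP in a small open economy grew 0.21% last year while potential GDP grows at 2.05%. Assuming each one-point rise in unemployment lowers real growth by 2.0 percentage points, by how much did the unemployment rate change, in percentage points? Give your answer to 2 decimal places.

Growth-rate Okun's law: g_Y = g_Y* - β × Δu, so Δu = (g_Y* - g_Y)/β.
Δu = (2.05 - 0.21)/2.0 = 1.84/2.0 = 0.92 percentage points.

0.92 percentage points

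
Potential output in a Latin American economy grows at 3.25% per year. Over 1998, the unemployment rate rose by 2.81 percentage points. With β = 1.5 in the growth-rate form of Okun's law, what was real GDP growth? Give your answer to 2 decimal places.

Growth-rate Okun's law: g_Y = g_Y* - β × Δu.
g_Y = 3.25 - 1.5 × (2.81) = 3.25 - 4.215 = -0.965%, i.e. -0.97% to 2 d.p.

-0.97%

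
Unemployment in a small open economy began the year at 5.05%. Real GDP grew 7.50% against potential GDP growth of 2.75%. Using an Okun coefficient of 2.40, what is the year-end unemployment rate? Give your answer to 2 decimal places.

Growth-rate Okun's law: g_Y = g_Y* - β × Δu, so Δu = (g_Y* - g_Y)/β.
Δu = (2.75 - 7.5)/2.40 = -4.75/2.40 = -1.98 percentage points.
Year-end unemployment = 5.05 - 1.98 = 3.07%.

3.07%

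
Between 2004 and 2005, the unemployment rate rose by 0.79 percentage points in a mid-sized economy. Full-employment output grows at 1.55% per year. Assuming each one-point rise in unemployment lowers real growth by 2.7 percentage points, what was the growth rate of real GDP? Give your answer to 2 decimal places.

-0.58%

Growth-rate Okun's law: g_Y = g_Y* - β × Δu.
g_Y = 1.55 - 2.7 × (0.79) = 1.55 - 2.133 = -0.583%, i.e. -0.58% to 2 d.p.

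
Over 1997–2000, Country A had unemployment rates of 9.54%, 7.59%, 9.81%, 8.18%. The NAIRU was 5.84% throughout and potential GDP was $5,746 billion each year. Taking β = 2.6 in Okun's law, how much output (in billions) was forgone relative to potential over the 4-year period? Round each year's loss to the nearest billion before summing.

$1,757 billion

Year 1997: gap = -2.6 × (9.54 - 5.84) = -9.62%, loss ≈ 5746 × 9.62/100 ≈ 553.
Year 1998: gap = -2.6 × (7.59 - 5.84) = -4.55%, loss ≈ 5746 × 4.55/100 ≈ 261.
Year 1999: gap = -2.6 × (9.81 - 5.84) = -10.322%, loss ≈ 5746 × 10.322/100 ≈ 593.
Year 2000: gap = -2.6 × (8.18 - 5.84) = -6.084%, loss ≈ 5746 × 6.084/100 ≈ 350.
Total lost output = 553 + 261 + 593 + 350 = 1757 billion.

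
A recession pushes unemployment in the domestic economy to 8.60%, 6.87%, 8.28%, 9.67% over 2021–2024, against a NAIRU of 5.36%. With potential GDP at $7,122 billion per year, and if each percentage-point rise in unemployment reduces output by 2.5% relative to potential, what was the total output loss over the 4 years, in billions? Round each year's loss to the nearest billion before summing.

Year 2021: gap = -2.5 × (8.6 - 5.36) = -8.1%, loss ≈ 7122 × 8.1/100 ≈ 577.
Year 2022: gap = -2.5 × (6.87 - 5.36) = -3.775%, loss ≈ 7122 × 3.775/100 ≈ 269.
Year 2023: gap = -2.5 × (8.28 - 5.36) = -7.3%, loss ≈ 7122 × 7.3/100 ≈ 520.
Year 2024: gap = -2.5 × (9.67 - 5.36) = -10.775%, loss ≈ 7122 × 10.775/100 ≈ 767.
Total lost output = 577 + 269 + 520 + 767 = 2133 billion.

$2,133 billion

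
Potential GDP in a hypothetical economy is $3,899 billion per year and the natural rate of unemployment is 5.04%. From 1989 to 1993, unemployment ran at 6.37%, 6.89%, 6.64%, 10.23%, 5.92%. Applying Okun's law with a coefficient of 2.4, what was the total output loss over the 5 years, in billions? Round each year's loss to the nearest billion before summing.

Year 1989: gap = -2.4 × (6.37 - 5.04) = -3.192%, loss ≈ 3899 × 3.192/100 ≈ 124.
Year 1990: gap = -2.4 × (6.89 - 5.04) = -4.44%, loss ≈ 3899 × 4.44/100 ≈ 173.
Year 1991: gap = -2.4 × (6.64 - 5.04) = -3.84%, loss ≈ 3899 × 3.84/100 ≈ 150.
Year 1992: gap = -2.4 × (10.23 - 5.04) = -12.456%, loss ≈ 3899 × 12.456/100 ≈ 486.
Year 1993: gap = -2.4 × (5.92 - 5.04) = -2.112%, loss ≈ 3899 × 2.112/100 ≈ 82.
Total lost output = 124 + 173 + 150 + 486 + 82 = 1015 billion.

$1,015 billion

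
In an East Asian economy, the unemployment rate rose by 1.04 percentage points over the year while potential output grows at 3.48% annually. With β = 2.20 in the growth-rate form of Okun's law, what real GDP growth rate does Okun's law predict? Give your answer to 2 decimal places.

Growth-rate Okun's law: g_Y = g_Y* - β × Δu.
g_Y = 3.48 - 2.20 × (1.04) = 3.48 - 2.288 = 1.192%, i.e. 1.19% to 2 d.p.

1.19%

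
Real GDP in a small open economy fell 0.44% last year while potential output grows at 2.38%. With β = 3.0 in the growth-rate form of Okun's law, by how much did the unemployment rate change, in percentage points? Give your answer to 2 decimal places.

Growth-rate Okun's law: g_Y = g_Y* - β × Δu, so Δu = (g_Y* - g_Y)/β.
Δu = (2.38 + 0.44)/3.0 = 2.82/3.0 = 0.94 percentage points.

0.94 percentage points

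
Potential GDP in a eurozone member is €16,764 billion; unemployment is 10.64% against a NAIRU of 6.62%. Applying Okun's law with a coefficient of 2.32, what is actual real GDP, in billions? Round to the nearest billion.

€15,201 billion

Unemployment gap = 10.64 - 6.62 = 4.02 points, so the output gap is -2.32 × 4.02 = -9.3264%.
Actual GDP = 16764 × (1 - 9.3264/100) = 16764 × 0.906736 ≈ 15201 billion.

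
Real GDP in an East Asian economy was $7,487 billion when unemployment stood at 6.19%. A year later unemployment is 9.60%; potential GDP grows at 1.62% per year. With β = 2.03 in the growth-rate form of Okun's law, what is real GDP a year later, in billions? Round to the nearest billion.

Δu = 9.6 - 6.19 = 3.41 points.
Okun's law (growth form): g_Y = g_Y* - β × Δu = 1.62 - 2.03 × (3.41) = 1.62 - 6.9223 = -5.3023%.
Real GDP in the next year = 7487 × (1 - 5.3023/100) = 7487 × 0.946977 ≈ 7090 billion.

$7,090 billion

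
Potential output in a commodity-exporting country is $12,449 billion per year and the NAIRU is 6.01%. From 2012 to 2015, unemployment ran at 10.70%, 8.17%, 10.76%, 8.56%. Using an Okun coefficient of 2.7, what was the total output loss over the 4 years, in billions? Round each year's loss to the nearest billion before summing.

$4,756 billion

Year 2012: gap = -2.7 × (10.7 - 6.01) = -12.663%, loss ≈ 12449 × 12.663/100 ≈ 1576.
Year 2013: gap = -2.7 × (8.17 - 6.01) = -5.832%, loss ≈ 12449 × 5.832/100 ≈ 726.
Year 2014: gap = -2.7 × (10.76 - 6.01) = -12.825%, loss ≈ 12449 × 12.825/100 ≈ 1597.
Year 2015: gap = -2.7 × (8.56 - 6.01) = -6.885%, loss ≈ 12449 × 6.885/100 ≈ 857.
Total lost output = 1576 + 726 + 1597 + 857 = 4756 billion.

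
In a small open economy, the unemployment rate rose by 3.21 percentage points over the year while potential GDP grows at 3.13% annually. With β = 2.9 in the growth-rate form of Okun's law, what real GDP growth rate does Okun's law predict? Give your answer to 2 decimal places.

-6.18%

Growth-rate Okun's law: g_Y = g_Y* - β × Δu.
g_Y = 3.13 - 2.9 × (3.21) = 3.13 - 9.309 = -6.179%, i.e. -6.18% to 2 d.p.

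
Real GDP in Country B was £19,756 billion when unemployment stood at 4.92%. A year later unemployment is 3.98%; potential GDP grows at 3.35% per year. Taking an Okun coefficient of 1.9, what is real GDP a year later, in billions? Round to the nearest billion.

£20,771 billion

Δu = 3.98 - 4.92 = -0.94 points.
Okun's law (growth form): g_Y = g_Y* - β × Δu = 3.35 - 1.9 × (-0.94) = 3.35 + 1.786 = 5.136%.
Real GDP in the next year = 19756 × (1 + 5.136/100) = 19756 × 1.05136 ≈ 20771 billion.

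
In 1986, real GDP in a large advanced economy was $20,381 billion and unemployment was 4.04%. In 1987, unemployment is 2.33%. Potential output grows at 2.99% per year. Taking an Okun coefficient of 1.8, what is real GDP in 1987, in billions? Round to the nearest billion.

$21,618 billion

Δu = 2.33 - 4.04 = -1.71 points.
Okun's law (growth form): g_Y = g_Y* - β × Δu = 2.99 - 1.8 × (-1.71) = 2.99 + 3.078 = 6.068%.
Real GDP in the next year = 20381 × (1 + 6.068/100) = 20381 × 1.06068 ≈ 21618 billion.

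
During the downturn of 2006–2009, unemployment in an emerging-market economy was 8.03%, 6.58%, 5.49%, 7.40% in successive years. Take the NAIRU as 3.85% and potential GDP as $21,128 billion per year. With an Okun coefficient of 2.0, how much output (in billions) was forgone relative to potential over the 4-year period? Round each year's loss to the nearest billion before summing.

$5,113 billion

Year 2006: gap = -2.0 × (8.03 - 3.85) = -8.36%, loss ≈ 21128 × 8.36/100 ≈ 1766.
Year 2007: gap = -2.0 × (6.58 - 3.85) = -5.46%, loss ≈ 21128 × 5.46/100 ≈ 1154.
Year 2008: gap = -2.0 × (5.49 - 3.85) = -3.28%, loss ≈ 21128 × 3.28/100 ≈ 693.
Year 2009: gap = -2.0 × (7.4 - 3.85) = -7.1%, loss ≈ 21128 × 7.1/100 ≈ 1500.
Total lost output = 1766 + 1154 + 693 + 1500 = 5113 billion.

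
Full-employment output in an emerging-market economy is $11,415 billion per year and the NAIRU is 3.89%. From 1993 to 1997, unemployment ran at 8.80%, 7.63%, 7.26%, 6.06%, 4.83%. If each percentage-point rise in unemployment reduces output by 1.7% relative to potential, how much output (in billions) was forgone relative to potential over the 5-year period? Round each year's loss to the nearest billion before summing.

$2,936 billion

Year 1993: gap = -1.7 × (8.8 - 3.89) = -8.347%, loss ≈ 11415 × 8.347/100 ≈ 953.
Year 1994: gap = -1.7 × (7.63 - 3.89) = -6.358%, loss ≈ 11415 × 6.358/100 ≈ 726.
Year 1995: gap = -1.7 × (7.26 - 3.89) = -5.729%, loss ≈ 11415 × 5.729/100 ≈ 654.
Year 1996: gap = -1.7 × (6.06 - 3.89) = -3.689%, loss ≈ 11415 × 3.689/100 ≈ 421.
Year 1997: gap = -1.7 × (4.83 - 3.89) = -1.598%, loss ≈ 11415 × 1.598/100 ≈ 182.
Total lost output = 953 + 726 + 654 + 421 + 182 = 2936 billion.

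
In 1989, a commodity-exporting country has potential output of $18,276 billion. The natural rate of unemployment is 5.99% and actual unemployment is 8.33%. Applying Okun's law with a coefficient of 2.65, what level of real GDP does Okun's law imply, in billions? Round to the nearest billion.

Unemployment gap = 8.33 - 5.99 = 2.34 points, so the output gap is -2.65 × 2.34 = -6.201%.
Actual GDP = 18276 × (1 - 6.201/100) = 18276 × 0.93799 ≈ 17143 billion.

$17,143 billion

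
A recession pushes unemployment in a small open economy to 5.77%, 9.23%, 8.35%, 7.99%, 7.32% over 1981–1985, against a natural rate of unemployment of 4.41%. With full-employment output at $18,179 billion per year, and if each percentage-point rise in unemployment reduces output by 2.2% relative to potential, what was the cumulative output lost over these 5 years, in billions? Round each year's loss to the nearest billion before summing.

Year 1981: gap = -2.2 × (5.77 - 4.41) = -2.992%, loss ≈ 18179 × 2.992/100 ≈ 544.
Year 1982: gap = -2.2 × (9.23 - 4.41) = -10.604%, loss ≈ 18179 × 10.604/100 ≈ 1928.
Year 1983: gap = -2.2 × (8.35 - 4.41) = -8.668%, loss ≈ 18179 × 8.668/100 ≈ 1576.
Year 1984: gap = -2.2 × (7.99 - 4.41) = -7.876%, loss ≈ 18179 × 7.876/100 ≈ 1432.
Year 1985: gap = -2.2 × (7.32 - 4.41) = -6.402%, loss ≈ 18179 × 6.402/100 ≈ 1164.
Total lost output = 544 + 1928 + 1576 + 1432 + 1164 = 6644 billion.

$6,644 billion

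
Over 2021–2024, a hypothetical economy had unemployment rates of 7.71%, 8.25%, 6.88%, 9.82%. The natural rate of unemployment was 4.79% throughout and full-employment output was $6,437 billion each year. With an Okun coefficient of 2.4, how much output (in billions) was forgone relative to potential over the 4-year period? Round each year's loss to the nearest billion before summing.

Year 2021: gap = -2.4 × (7.71 - 4.79) = -7.008%, loss ≈ 6437 × 7.008/100 ≈ 451.
Year 2022: gap = -2.4 × (8.25 - 4.79) = -8.304%, loss ≈ 6437 × 8.304/100 ≈ 535.
Year 2023: gap = -2.4 × (6.88 - 4.79) = -5.016%, loss ≈ 6437 × 5.016/100 ≈ 323.
Year 2024: gap = -2.4 × (9.82 - 4.79) = -12.072%, loss ≈ 6437 × 12.072/100 ≈ 777.
Total lost output = 451 + 535 + 323 + 777 = 2086 billion.

$2,086 billion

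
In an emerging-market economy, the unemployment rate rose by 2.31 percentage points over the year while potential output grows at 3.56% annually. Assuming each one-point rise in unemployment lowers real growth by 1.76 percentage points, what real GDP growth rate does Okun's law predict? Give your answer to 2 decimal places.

Growth-rate Okun's law: g_Y = g_Y* - β × Δu.
g_Y = 3.56 - 1.76 × (2.31) = 3.56 - 4.0656 = -0.5056%, i.e. -0.51% to 2 d.p.

-0.51%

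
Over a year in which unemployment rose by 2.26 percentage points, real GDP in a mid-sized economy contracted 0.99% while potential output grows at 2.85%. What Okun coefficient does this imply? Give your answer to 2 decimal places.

Growth form: g_Y = g_Y* - β × Δu, so β = (g_Y* - g_Y)/Δu.
β = (2.85 + 0.99)/2.26 = 3.84/2.26 = 1.70.

β ≈ 1.70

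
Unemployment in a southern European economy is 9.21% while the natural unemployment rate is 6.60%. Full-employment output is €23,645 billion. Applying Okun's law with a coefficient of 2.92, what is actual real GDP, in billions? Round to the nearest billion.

Unemployment gap = 9.21 - 6.6 = 2.61 points, so the output gap is -2.92 × 2.61 = -7.6212%.
Actual GDP = 23645 × (1 - 7.6212/100) = 23645 × 0.923788 ≈ 21843 billion.

€21,843 billion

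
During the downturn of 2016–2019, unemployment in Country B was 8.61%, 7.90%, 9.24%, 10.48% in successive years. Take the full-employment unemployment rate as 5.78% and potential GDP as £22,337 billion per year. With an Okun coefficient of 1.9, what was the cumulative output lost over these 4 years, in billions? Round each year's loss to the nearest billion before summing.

Year 2016: gap = -1.9 × (8.61 - 5.78) = -5.377%, loss ≈ 22337 × 5.377/100 ≈ 1201.
Year 2017: gap = -1.9 × (7.9 - 5.78) = -4.028%, loss ≈ 22337 × 4.028/100 ≈ 900.
Year 2018: gap = -1.9 × (9.24 - 5.78) = -6.574%, loss ≈ 22337 × 6.574/100 ≈ 1468.
Year 2019: gap = -1.9 × (10.48 - 5.78) = -8.93%, loss ≈ 22337 × 8.93/100 ≈ 1995.
Total lost output = 1201 + 900 + 1468 + 1995 = 5564 billion.

£5,564 billion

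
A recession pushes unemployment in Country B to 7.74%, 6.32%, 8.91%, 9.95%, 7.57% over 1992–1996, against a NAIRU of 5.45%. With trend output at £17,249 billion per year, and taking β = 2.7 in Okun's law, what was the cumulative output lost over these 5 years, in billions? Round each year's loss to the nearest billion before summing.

£6,166 billion

Year 1992: gap = -2.7 × (7.74 - 5.45) = -6.183%, loss ≈ 17249 × 6.183/100 ≈ 1067.
Year 1993: gap = -2.7 × (6.32 - 5.45) = -2.349%, loss ≈ 17249 × 2.349/100 ≈ 405.
Year 1994: gap = -2.7 × (8.91 - 5.45) = -9.342%, loss ≈ 17249 × 9.342/100 ≈ 1611.
Year 1995: gap = -2.7 × (9.95 - 5.45) = -12.15%, loss ≈ 17249 × 12.15/100 ≈ 2096.
Year 1996: gap = -2.7 × (7.57 - 5.45) = -5.724%, loss ≈ 17249 × 5.724/100 ≈ 987.
Total lost output = 1067 + 405 + 1611 + 2096 + 987 = 6166 billion.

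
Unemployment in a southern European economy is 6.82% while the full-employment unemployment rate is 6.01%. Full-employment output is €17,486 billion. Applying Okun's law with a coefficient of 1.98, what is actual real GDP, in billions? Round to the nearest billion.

€17,206 billion

Unemployment gap = 6.82 - 6.01 = 0.81 points, so the output gap is -1.98 × 0.81 = -1.6038%.
Actual GDP = 17486 × (1 - 1.6038/100) = 17486 × 0.983962 ≈ 17206 billion.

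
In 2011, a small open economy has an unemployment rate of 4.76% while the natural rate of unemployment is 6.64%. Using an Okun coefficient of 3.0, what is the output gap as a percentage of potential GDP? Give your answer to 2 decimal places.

The unemployment gap is 4.76 - 6.64 = -1.88 percentage points.
Okun's law gives an output gap of -3 × (-1.88) = 5.64%, i.e. 5.64% above potential.

5.64%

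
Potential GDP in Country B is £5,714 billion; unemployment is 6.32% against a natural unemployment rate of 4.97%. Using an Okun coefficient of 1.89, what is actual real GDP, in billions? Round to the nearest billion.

£5,568 billion

Unemployment gap = 6.32 - 4.97 = 1.35 points, so the output gap is -1.89 × 1.35 = -2.5515%.
Actual GDP = 5714 × (1 - 2.5515/100) = 5714 × 0.974485 ≈ 5568 billion.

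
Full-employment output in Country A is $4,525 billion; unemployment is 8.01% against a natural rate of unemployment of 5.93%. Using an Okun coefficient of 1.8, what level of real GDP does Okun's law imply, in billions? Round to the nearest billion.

Unemployment gap = 8.01 - 5.93 = 2.08 points, so the output gap is -1.8 × 2.08 = -3.744%.
Actual GDP = 4525 × (1 - 3.744/100) = 4525 × 0.96256 ≈ 4356 billion.

$4,356 billion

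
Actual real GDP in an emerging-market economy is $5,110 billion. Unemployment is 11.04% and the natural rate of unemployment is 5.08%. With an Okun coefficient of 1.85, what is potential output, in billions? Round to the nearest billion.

Unemployment gap = 11.04 - 5.08 = 5.96 points, so output gap = -1.85 × 5.96 = -11.026%.
Since Y = Y* × (1 + gap/100), Y* = 5110/0.88974 ≈ 5743 billion.

$5,743 billion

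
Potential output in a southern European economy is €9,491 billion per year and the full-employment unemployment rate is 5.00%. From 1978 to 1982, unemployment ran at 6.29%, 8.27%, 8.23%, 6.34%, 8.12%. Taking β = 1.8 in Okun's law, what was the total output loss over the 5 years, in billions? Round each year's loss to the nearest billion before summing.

Year 1978: gap = -1.8 × (6.29 - 5) = -2.322%, loss ≈ 9491 × 2.322/100 ≈ 220.
Year 1979: gap = -1.8 × (8.27 - 5) = -5.886%, loss ≈ 9491 × 5.886/100 ≈ 559.
Year 1980: gap = -1.8 × (8.23 - 5) = -5.814%, loss ≈ 9491 × 5.814/100 ≈ 552.
Year 1981: gap = -1.8 × (6.34 - 5) = -2.412%, loss ≈ 9491 × 2.412/100 ≈ 229.
Year 1982: gap = -1.8 × (8.12 - 5) = -5.616%, loss ≈ 9491 × 5.616/100 ≈ 533.
Total lost output = 220 + 559 + 552 + 229 + 533 = 2093 billion.

€2,093 billion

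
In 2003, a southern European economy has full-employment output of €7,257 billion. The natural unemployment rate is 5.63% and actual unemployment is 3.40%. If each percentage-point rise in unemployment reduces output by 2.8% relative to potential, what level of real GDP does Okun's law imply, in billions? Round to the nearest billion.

Unemployment gap = 3.4 - 5.63 = -2.23 points, so the output gap is -2.8 × (-2.23) = 6.244%.
Actual GDP = 7257 × (1 + 6.244/100) = 7257 × 1.06244 ≈ 7710 billion.

€7,710 billion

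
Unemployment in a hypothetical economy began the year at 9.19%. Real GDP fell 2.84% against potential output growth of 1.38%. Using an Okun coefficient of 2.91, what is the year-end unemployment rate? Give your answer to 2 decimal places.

Growth-rate Okun's law: g_Y = g_Y* - β × Δu, so Δu = (g_Y* - g_Y)/β.
Δu = (1.38 + 2.84)/2.91 = 4.22/2.91 = 1.45 percentage points.
Year-end unemployment = 9.19 + 1.45 = 10.64%.

10.64%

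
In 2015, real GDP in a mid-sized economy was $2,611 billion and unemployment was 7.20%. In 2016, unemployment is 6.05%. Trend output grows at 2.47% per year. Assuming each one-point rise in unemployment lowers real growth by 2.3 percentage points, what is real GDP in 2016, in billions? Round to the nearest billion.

$2,745 billion

Δu = 6.05 - 7.2 = -1.15 points.
Okun's law (growth form): g_Y = g_Y* - β × Δu = 2.47 - 2.3 × (-1.15) = 2.47 + 2.645 = 5.115%.
Real GDP in the next year = 2611 × (1 + 5.115/100) = 2611 × 1.05115 ≈ 2745 billion.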